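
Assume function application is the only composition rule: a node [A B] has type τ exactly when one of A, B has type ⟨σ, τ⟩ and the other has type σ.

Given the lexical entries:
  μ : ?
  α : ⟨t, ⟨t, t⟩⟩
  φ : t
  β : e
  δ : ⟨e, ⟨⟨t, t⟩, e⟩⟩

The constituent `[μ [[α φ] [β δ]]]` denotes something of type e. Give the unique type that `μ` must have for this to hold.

⟨e, e⟩

At [μ [[α φ] [β δ]]] (required: e): [[α φ] [β δ]] is e, which is not a function with range e; hence μ is the functor — type ⟨e, e⟩.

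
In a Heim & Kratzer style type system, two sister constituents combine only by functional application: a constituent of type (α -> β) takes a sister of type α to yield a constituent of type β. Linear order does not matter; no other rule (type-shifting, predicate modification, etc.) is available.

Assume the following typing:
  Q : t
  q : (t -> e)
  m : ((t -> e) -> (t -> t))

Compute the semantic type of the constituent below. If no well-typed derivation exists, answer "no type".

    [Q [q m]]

t

[q m]: functor m : ((t -> e) -> (t -> t)), argument q : (t -> e); result (t -> t).
[Q [q m]]: functor [q m] : (t -> t), argument Q : t; result t.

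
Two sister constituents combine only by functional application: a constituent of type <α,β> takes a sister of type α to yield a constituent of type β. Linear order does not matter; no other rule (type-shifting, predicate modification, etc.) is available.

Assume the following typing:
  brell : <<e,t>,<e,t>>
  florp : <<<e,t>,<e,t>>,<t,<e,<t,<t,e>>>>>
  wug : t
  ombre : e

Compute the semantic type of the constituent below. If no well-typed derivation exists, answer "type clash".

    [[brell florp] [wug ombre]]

[brell florp] — florp of type <<<e,t>,<e,t>>,<t,<e,<t,<t,e>>>>> combines with brell of type <<e,t>,<e,t>>: type <t,<e,<t,<t,e>>>>.
[wug ombre]: t with e — neither is a function whose domain matches the other; composition fails here.

type clash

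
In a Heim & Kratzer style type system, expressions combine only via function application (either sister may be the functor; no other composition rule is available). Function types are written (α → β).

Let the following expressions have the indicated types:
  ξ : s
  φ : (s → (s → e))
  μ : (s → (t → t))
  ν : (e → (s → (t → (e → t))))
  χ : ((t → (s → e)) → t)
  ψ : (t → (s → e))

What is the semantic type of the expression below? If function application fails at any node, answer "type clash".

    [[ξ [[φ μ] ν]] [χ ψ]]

type clash

At [φ μ]: neither (s → (s → e)) nor (s → (t → t)) can take the other as argument; the node is ill-typed.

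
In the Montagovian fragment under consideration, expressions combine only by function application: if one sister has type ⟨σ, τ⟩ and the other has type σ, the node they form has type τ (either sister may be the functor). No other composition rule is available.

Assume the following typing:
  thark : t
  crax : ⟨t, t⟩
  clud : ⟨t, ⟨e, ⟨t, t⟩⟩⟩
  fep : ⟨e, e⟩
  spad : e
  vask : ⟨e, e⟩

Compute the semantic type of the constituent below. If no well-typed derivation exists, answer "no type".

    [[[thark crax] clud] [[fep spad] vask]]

⟨t, t⟩

At [thark crax], crax : ⟨t, t⟩ takes thark : t, giving t.
At [[thark crax] clud], clud : ⟨t, ⟨e, ⟨t, t⟩⟩⟩ takes [thark crax] : t, giving ⟨e, ⟨t, t⟩⟩.
At [fep spad], fep : ⟨e, e⟩ takes spad : e, giving e.
At [[fep spad] vask], vask : ⟨e, e⟩ takes [fep spad] : e, giving e.
At [[[thark crax] clud] [[fep spad] vask]], [[thark crax] clud] : ⟨e, ⟨t, t⟩⟩ takes [[fep spad] vask] : e, giving ⟨t, t⟩.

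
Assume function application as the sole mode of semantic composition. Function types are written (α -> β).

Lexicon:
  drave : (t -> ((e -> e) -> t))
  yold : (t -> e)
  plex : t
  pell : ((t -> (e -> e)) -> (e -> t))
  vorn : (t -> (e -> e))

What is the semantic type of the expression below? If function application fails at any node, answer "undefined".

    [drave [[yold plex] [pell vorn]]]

((e -> e) -> t)

[yold plex]: yold is (t -> e), plex is t; result e.
[pell vorn]: pell is ((t -> (e -> e)) -> (e -> t)), vorn is (t -> (e -> e)); result (e -> t).
[[yold plex] [pell vorn]]: [pell vorn] is (e -> t), [yold plex] is e; result t.
[drave [[yold plex] [pell vorn]]]: drave is (t -> ((e -> e) -> t)), [[yold plex] [pell vorn]] is t; result ((e -> e) -> t).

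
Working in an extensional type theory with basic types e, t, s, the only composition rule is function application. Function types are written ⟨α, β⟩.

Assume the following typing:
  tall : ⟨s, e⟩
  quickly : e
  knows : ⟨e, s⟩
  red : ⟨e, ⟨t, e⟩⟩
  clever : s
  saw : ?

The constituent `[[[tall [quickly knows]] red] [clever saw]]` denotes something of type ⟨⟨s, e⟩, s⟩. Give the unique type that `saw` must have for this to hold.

⟨s, ⟨⟨t, e⟩, ⟨⟨s, e⟩, s⟩⟩⟩

At [[[tall [quickly knows]] red] [clever saw]] (required: ⟨⟨s, e⟩, s⟩): [[tall [quickly knows]] red] is ⟨t, e⟩, which is not a function with range ⟨⟨s, e⟩, s⟩; hence [clever saw] is the functor — type ⟨⟨t, e⟩, ⟨⟨s, e⟩, s⟩⟩.
At [clever saw] (required: ⟨⟨t, e⟩, ⟨⟨s, e⟩, s⟩⟩): clever is s, which is not a function with range ⟨⟨t, e⟩, ⟨⟨s, e⟩, s⟩⟩; hence saw is the functor — type ⟨s, ⟨⟨t, e⟩, ⟨⟨s, e⟩, s⟩⟩⟩.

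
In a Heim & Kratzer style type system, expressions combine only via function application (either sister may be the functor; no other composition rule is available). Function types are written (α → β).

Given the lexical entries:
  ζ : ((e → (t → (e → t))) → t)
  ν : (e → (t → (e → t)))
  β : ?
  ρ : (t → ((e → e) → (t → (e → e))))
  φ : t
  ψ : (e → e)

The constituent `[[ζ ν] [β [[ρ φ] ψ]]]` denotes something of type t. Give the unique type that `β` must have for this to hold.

((t → (e → e)) → (t → t))

At [[ζ ν] [β [[ρ φ] ψ]]] (required: t): [ζ ν] is t, which is not a function with range t; hence [β [[ρ φ] ψ]] is the functor — type (t → t).
At [β [[ρ φ] ψ]] (required: (t → t)): [[ρ φ] ψ] is (t → (e → e)), which is not a function with range (t → t); hence β is the functor — type ((t → (e → e)) → (t → t)).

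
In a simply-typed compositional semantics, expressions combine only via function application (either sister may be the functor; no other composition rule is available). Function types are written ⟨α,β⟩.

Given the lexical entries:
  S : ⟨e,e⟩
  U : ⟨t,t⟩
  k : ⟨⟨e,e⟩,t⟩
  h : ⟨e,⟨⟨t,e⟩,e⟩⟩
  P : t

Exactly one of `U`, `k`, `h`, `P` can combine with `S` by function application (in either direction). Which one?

U : ⟨t,t⟩ — no; S wants e, and U wants t.
k — combines: k : ⟨⟨e,e⟩,t⟩ takes S : ⟨e,e⟩ as argument, giving t.
h : ⟨e,⟨⟨t,e⟩,e⟩⟩ — no; S wants e, and h wants e.
P : t — no; S wants e, and P wants nothing (atomic).

k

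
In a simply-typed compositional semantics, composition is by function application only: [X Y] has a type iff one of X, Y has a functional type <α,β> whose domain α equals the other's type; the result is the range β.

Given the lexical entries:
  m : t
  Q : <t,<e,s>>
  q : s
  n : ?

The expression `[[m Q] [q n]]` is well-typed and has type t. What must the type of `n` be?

<s,<<e,s>,t>>

[[m Q] [q n]] is required to be t. [m Q] : <e,s> cannot yield t as functor, so [q n] : <<e,s>,t>.
[q n] is required to be <<e,s>,t>. q : s cannot yield <<e,s>,t> as functor, so n : <s,<<e,s>,t>>.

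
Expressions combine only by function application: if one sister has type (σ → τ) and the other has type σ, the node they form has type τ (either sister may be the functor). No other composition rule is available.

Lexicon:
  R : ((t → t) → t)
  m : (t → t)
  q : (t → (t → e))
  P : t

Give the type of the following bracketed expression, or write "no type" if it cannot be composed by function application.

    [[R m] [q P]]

[R m]: functor R : ((t → t) → t), argument m : (t → t); result t.
[q P]: functor q : (t → (t → e)), argument P : t; result (t → e).
[[R m] [q P]]: functor [q P] : (t → e), argument [R m] : t; result e.

e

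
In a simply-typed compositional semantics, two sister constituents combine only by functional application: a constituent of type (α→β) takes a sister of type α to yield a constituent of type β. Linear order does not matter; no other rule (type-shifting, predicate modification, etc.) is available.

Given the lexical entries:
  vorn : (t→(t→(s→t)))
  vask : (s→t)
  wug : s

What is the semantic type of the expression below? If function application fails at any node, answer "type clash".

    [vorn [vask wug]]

(t→(s→t))

[vask wug]: vask is (s→t), wug is s; result t.
[vorn [vask wug]]: vorn is (t→(t→(s→t))), [vask wug] is t; result (t→(s→t)).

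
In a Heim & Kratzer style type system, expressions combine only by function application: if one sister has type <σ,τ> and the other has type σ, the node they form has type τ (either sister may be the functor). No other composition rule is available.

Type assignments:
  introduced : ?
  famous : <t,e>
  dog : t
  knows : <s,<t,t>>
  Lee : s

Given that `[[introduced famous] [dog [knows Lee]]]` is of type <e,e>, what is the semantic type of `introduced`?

<<t,e>,<t,<e,e>>>

[[introduced famous] [dog [knows Lee]]] is required to be <e,e>. [dog [knows Lee]] : t cannot yield <e,e> as functor, so [introduced famous] : <t,<e,e>>.
[introduced famous] is required to be <t,<e,e>>. famous : <t,e> cannot yield <t,<e,e>> as functor, so introduced : <<t,e>,<t,<e,e>>>.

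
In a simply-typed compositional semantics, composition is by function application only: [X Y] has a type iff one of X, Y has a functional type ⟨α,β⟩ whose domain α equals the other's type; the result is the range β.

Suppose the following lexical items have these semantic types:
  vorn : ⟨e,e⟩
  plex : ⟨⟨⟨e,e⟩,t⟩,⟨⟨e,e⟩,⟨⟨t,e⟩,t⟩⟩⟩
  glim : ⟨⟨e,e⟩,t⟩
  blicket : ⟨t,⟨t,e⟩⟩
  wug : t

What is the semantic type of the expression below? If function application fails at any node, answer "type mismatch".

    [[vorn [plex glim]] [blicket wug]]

t

[plex glim]: functor plex : ⟨⟨⟨e,e⟩,t⟩,⟨⟨e,e⟩,⟨⟨t,e⟩,t⟩⟩⟩, argument glim : ⟨⟨e,e⟩,t⟩; result ⟨⟨e,e⟩,⟨⟨t,e⟩,t⟩⟩.
[vorn [plex glim]]: functor [plex glim] : ⟨⟨e,e⟩,⟨⟨t,e⟩,t⟩⟩, argument vorn : ⟨e,e⟩; result ⟨⟨t,e⟩,t⟩.
[blicket wug]: functor blicket : ⟨t,⟨t,e⟩⟩, argument wug : t; result ⟨t,e⟩.
[[vorn [plex glim]] [blicket wug]]: functor [vorn [plex glim]] : ⟨⟨t,e⟩,t⟩, argument [blicket wug] : ⟨t,e⟩; result t.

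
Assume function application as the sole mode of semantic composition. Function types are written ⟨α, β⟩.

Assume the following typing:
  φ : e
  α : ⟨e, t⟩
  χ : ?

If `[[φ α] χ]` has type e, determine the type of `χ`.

⟨t, e⟩

For [[φ α] χ] to have type e with [φ α] of type t, χ must be the function: χ : ⟨t, e⟩.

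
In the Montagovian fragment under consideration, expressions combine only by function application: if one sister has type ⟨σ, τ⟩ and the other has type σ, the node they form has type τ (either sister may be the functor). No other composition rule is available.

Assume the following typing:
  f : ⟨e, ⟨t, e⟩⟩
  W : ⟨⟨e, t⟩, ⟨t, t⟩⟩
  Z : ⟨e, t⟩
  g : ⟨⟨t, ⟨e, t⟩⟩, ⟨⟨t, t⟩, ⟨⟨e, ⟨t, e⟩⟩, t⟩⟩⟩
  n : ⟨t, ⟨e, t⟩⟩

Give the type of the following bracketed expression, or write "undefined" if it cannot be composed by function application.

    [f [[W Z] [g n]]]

[W Z]: functor W : ⟨⟨e, t⟩, ⟨t, t⟩⟩, argument Z : ⟨e, t⟩; result ⟨t, t⟩.
[g n]: functor g : ⟨⟨t, ⟨e, t⟩⟩, ⟨⟨t, t⟩, ⟨⟨e, ⟨t, e⟩⟩, t⟩⟩⟩, argument n : ⟨t, ⟨e, t⟩⟩; result ⟨⟨t, t⟩, ⟨⟨e, ⟨t, e⟩⟩, t⟩⟩.
[[W Z] [g n]]: functor [g n] : ⟨⟨t, t⟩, ⟨⟨e, ⟨t, e⟩⟩, t⟩⟩, argument [W Z] : ⟨t, t⟩; result ⟨⟨e, ⟨t, e⟩⟩, t⟩.
[f [[W Z] [g n]]]: functor [[W Z] [g n]] : ⟨⟨e, ⟨t, e⟩⟩, t⟩, argument f : ⟨e, ⟨t, e⟩⟩; result t.

t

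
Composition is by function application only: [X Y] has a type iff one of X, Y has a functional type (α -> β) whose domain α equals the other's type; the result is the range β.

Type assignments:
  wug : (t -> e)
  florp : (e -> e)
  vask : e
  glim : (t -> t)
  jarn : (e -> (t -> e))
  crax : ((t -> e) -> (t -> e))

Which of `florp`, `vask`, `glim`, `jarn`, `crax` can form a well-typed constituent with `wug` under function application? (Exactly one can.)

florp : (e -> e) — neither side's domain matches the other.
vask : e — neither side's domain matches the other.
glim : (t -> t) — neither side's domain matches the other.
jarn : (e -> (t -> e)) — neither side's domain matches the other.
crax — combines: crax : ((t -> e) -> (t -> e)) takes wug : (t -> e) as argument, giving (t -> e).

crax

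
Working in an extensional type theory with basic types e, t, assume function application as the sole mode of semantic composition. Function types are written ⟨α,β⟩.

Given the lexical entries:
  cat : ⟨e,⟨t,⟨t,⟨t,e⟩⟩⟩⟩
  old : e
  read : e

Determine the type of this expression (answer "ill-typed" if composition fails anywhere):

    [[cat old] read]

[cat old]: functor cat : ⟨e,⟨t,⟨t,⟨t,e⟩⟩⟩⟩, argument old : e; result ⟨t,⟨t,⟨t,e⟩⟩⟩.
[[cat old] read]: ⟨t,⟨t,⟨t,e⟩⟩⟩ and e cannot combine by function application — type clash.

ill-typed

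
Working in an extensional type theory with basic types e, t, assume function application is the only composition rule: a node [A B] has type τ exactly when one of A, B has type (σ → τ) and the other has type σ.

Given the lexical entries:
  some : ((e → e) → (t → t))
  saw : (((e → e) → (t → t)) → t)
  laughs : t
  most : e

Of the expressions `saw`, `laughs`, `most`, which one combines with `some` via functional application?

saw

saw — combines: saw : (((e → e) → (t → t)) → t) takes some : ((e → e) → (t → t)) as argument, giving t.
laughs : t — neither side's domain matches the other.
most : e — neither side's domain matches the other.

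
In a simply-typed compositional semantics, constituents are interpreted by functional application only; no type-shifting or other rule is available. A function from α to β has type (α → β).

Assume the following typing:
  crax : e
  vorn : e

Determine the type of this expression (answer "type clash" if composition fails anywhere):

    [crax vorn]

At [crax vorn]: neither e nor e can take the other as argument; the node is ill-typed.

type clash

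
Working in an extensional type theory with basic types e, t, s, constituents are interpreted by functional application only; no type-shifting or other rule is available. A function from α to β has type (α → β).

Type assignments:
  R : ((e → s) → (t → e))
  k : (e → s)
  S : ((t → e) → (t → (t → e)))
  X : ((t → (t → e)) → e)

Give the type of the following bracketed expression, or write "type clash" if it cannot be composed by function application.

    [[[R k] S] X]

[R k]: R is ((e → s) → (t → e)), k is (e → s); result (t → e).
[[R k] S]: S is ((t → e) → (t → (t → e))), [R k] is (t → e); result (t → (t → e)).
[[[R k] S] X]: X is ((t → (t → e)) → e), [[R k] S] is (t → (t → e)); result e.

e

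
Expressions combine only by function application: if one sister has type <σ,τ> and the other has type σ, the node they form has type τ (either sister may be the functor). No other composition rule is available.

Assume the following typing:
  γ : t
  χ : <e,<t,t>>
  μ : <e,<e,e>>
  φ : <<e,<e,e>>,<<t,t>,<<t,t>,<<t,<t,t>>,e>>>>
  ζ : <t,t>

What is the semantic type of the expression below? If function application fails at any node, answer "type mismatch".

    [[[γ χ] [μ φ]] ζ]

[γ χ]: t with <e,<t,t>> — neither is a function whose domain matches the other; composition fails here.

type mismatch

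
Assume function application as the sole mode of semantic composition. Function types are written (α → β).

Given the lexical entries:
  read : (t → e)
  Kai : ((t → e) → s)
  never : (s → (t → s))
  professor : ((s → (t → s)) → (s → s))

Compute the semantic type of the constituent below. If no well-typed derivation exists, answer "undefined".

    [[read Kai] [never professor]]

[read Kai]: functor Kai : ((t → e) → s), argument read : (t → e); result s.
[never professor]: functor professor : ((s → (t → s)) → (s → s)), argument never : (s → (t → s)); result (s → s).
[[read Kai] [never professor]]: functor [never professor] : (s → s), argument [read Kai] : s; result s.

s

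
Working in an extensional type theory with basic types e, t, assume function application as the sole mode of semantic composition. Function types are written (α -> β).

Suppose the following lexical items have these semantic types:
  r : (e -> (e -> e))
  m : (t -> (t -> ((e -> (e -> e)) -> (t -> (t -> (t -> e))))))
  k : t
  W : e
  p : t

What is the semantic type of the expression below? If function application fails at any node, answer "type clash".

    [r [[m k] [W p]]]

type clash

[m k]: functor m : (t -> (t -> ((e -> (e -> e)) -> (t -> (t -> (t -> e)))))), argument k : t; result (t -> ((e -> (e -> e)) -> (t -> (t -> (t -> e))))).
[W p]: e with t — neither is a function whose domain matches the other; composition fails here.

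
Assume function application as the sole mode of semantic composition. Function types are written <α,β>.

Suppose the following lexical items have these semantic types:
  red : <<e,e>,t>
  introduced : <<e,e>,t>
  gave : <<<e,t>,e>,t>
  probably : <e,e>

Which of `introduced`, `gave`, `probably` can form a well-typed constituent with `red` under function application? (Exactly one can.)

introduced : <<e,e>,t> — red needs <e,e>; introduced needs <e,e>; neither fits.
gave : <<<e,t>,e>,t> — red needs <e,e>; gave needs <<e,t>,e>; neither fits.
probably — combines: red : <<e,e>,t> takes probably : <e,e> as argument, giving t.

probably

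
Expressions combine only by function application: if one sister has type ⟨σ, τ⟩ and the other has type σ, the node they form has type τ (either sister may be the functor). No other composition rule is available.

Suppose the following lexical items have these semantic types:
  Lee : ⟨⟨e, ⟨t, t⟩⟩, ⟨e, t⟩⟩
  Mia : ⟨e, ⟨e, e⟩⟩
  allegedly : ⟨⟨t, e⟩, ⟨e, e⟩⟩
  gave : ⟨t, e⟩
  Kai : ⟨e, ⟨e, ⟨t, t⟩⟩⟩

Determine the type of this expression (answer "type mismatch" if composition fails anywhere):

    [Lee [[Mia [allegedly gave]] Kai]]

[allegedly gave] — allegedly of type ⟨⟨t, e⟩, ⟨e, e⟩⟩ combines with gave of type ⟨t, e⟩: type ⟨e, e⟩.
[Mia [allegedly gave]]: ⟨e, ⟨e, e⟩⟩ and ⟨e, e⟩ cannot combine by function application — type clash.

type mismatch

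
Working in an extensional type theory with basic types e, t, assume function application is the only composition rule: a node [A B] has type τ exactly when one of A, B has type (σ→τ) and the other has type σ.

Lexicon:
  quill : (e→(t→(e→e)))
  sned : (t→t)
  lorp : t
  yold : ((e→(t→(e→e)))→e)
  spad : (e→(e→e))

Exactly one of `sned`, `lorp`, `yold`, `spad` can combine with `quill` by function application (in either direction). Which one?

yold

sned : (t→t) — neither side's domain matches the other.
lorp : t — neither side's domain matches the other.
yold — combines: yold : ((e→(t→(e→e)))→e) takes quill : (e→(t→(e→e))) as argument, giving e.
spad : (e→(e→e)) — neither side's domain matches the other.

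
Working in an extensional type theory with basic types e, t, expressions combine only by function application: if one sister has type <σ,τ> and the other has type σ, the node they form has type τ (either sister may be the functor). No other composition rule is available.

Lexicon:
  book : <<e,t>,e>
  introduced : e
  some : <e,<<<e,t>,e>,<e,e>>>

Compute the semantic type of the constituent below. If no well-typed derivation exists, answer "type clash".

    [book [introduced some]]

At [introduced some], some : <e,<<<e,t>,e>,<e,e>>> takes introduced : e, giving <<<e,t>,e>,<e,e>>.
At [book [introduced some]], [introduced some] : <<<e,t>,e>,<e,e>> takes book : <<e,t>,e>, giving <e,e>.

<e,e>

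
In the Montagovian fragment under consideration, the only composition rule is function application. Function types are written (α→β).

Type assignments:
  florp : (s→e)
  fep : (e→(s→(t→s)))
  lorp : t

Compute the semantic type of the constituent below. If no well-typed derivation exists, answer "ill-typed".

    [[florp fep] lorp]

[florp fep]: (s→e) and (e→(s→(t→s))) cannot combine by function application — type clash.

ill-typed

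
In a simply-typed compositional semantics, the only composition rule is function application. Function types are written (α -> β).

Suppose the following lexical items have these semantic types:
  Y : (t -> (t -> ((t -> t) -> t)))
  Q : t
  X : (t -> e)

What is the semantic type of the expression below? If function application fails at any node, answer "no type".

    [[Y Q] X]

no type

[Y Q] — Y of type (t -> (t -> ((t -> t) -> t))) combines with Q of type t: type (t -> ((t -> t) -> t)).
[[Y Q] X]: (t -> ((t -> t) -> t)) with (t -> e) — neither is a function whose domain matches the other; composition fails here.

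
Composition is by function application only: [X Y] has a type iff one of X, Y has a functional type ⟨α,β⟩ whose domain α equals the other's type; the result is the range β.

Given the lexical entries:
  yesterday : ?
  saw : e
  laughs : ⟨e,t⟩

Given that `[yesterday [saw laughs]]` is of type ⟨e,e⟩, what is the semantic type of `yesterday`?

⟨t,⟨e,e⟩⟩

At [yesterday [saw laughs]] (required: ⟨e,e⟩): [saw laughs] is t, which is not a function with range ⟨e,e⟩; hence yesterday is the functor — type ⟨t,⟨e,e⟩⟩.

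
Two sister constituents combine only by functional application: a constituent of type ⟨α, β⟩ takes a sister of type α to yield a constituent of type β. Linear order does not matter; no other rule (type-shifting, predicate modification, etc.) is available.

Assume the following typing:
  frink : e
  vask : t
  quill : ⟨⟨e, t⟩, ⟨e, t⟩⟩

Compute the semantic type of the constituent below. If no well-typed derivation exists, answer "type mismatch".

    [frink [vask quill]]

type mismatch

[vask quill]: t and ⟨⟨e, t⟩, ⟨e, t⟩⟩ cannot combine by function application — type clash.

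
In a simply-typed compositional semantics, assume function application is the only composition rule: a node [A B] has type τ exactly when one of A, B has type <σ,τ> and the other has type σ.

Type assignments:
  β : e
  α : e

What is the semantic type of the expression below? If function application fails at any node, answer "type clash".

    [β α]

type clash

[β α]: e with e — neither is a function whose domain matches the other; composition fails here.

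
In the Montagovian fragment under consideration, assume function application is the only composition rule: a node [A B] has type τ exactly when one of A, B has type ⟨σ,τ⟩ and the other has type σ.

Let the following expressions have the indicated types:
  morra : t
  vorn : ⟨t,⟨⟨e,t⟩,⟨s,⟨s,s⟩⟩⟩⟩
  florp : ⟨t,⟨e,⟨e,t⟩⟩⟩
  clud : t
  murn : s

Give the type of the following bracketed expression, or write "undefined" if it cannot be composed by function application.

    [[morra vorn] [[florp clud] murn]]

[morra vorn]: ⟨t,⟨⟨e,t⟩,⟨s,⟨s,s⟩⟩⟩⟩ applied to t yields ⟨⟨e,t⟩,⟨s,⟨s,s⟩⟩⟩.
[florp clud]: ⟨t,⟨e,⟨e,t⟩⟩⟩ applied to t yields ⟨e,⟨e,t⟩⟩.
At [[florp clud] murn]: neither ⟨e,⟨e,t⟩⟩ nor s can take the other as argument; the node is ill-typed.

undefined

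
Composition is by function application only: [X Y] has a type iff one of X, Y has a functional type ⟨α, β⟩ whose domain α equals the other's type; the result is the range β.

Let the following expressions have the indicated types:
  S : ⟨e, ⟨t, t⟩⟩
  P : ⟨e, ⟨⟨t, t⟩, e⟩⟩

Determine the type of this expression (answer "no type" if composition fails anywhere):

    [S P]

no type

[S P]: ⟨e, ⟨t, t⟩⟩ with ⟨e, ⟨⟨t, t⟩, e⟩⟩ — neither is a function whose domain matches the other; composition fails here.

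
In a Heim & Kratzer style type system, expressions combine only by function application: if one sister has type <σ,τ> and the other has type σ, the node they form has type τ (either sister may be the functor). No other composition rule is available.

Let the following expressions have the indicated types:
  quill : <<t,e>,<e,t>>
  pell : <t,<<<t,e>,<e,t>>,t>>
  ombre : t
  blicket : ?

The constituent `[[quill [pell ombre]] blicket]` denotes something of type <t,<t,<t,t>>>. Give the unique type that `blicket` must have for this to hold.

For [[quill [pell ombre]] blicket] to have type <t,<t,<t,t>>> with [quill [pell ombre]] of type t, blicket must be the function: blicket : <t,<t,<t,<t,t>>>>.

<t,<t,<t,<t,t>>>>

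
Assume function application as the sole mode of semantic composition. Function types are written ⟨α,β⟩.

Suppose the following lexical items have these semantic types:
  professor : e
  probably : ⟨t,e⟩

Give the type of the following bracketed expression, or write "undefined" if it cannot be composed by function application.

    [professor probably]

undefined

[professor probably]: e and ⟨t,e⟩ cannot combine by function application — type clash.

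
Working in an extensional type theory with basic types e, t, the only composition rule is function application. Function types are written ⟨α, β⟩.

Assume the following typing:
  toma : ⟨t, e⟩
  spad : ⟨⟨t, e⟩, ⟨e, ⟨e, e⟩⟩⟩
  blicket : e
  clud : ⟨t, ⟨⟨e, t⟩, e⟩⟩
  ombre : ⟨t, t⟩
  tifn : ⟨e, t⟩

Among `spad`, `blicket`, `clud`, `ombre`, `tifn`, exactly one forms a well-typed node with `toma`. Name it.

spad — combines: spad : ⟨⟨t, e⟩, ⟨e, ⟨e, e⟩⟩⟩ takes toma : ⟨t, e⟩ as argument, giving ⟨e, ⟨e, e⟩⟩.
blicket : e — does not combine with toma.
clud : ⟨t, ⟨⟨e, t⟩, e⟩⟩ — does not combine with toma.
ombre : ⟨t, t⟩ — does not combine with toma.
tifn : ⟨e, t⟩ — does not combine with toma.

spad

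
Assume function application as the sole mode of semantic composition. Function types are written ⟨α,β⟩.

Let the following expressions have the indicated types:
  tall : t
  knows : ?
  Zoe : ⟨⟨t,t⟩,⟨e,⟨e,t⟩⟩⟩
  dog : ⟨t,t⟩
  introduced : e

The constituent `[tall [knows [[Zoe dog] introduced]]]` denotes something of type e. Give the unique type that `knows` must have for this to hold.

[tall [knows [[Zoe dog] introduced]]] must have type e. The sister tall has type t; that is not a function onto e, so [knows [[Zoe dog] introduced]] must be the functor, of type ⟨t,e⟩.
[knows [[Zoe dog] introduced]] must have type ⟨t,e⟩. The sister [[Zoe dog] introduced] has type ⟨e,t⟩; that is not a function onto ⟨t,e⟩, so knows must be the functor, of type ⟨⟨e,t⟩,⟨t,e⟩⟩.

⟨⟨e,t⟩,⟨t,e⟩⟩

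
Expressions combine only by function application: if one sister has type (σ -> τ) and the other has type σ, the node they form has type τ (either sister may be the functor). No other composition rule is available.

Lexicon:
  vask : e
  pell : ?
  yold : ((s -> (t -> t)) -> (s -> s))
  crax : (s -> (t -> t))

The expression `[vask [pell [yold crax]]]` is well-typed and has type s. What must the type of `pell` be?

((s -> s) -> (e -> s))

[vask [pell [yold crax]]] must have type s. The sister vask has type e; that is not a function onto s, so [pell [yold crax]] must be the functor, of type (e -> s).
[pell [yold crax]] must have type (e -> s). The sister [yold crax] has type (s -> s); that is not a function onto (e -> s), so pell must be the functor, of type ((s -> s) -> (e -> s)).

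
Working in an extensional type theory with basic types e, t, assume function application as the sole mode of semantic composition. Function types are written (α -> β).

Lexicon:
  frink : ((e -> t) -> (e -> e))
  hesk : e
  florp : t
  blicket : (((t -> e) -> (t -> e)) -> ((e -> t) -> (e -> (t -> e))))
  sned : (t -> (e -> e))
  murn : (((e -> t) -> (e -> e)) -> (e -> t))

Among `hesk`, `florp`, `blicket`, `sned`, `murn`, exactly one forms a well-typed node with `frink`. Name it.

murn

hesk : e — frink needs (e -> t); hesk needs nothing (atomic); neither fits.
florp : t — frink needs (e -> t); florp needs nothing (atomic); neither fits.
blicket : (((t -> e) -> (t -> e)) -> ((e -> t) -> (e -> (t -> e)))) — frink needs (e -> t); blicket needs ((t -> e) -> (t -> e)); neither fits.
sned : (t -> (e -> e)) — frink needs (e -> t); sned needs t; neither fits.
murn — combines: murn : (((e -> t) -> (e -> e)) -> (e -> t)) takes frink : ((e -> t) -> (e -> e)) as argument, giving (e -> t).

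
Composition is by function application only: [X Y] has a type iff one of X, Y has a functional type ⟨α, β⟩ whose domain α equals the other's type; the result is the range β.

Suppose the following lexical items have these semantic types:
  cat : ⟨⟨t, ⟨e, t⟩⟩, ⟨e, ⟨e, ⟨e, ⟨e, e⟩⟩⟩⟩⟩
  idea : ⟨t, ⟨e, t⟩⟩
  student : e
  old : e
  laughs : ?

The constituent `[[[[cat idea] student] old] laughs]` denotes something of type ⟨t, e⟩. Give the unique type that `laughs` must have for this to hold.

⟨⟨e, ⟨e, e⟩⟩, ⟨t, e⟩⟩

[[[[cat idea] student] old] laughs] is required to be ⟨t, e⟩. [[[cat idea] student] old] : ⟨e, ⟨e, e⟩⟩ cannot yield ⟨t, e⟩ as functor, so laughs : ⟨⟨e, ⟨e, e⟩⟩, ⟨t, e⟩⟩.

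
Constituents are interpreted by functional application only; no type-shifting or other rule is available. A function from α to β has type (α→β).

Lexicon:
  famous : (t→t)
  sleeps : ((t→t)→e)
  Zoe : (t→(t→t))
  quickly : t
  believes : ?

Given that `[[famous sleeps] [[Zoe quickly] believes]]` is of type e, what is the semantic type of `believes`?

[[famous sleeps] [[Zoe quickly] believes]] is required to be e. [famous sleeps] : e cannot yield e as functor, so [[Zoe quickly] believes] : (e→e).
[[Zoe quickly] believes] is required to be (e→e). [Zoe quickly] : (t→t) cannot yield (e→e) as functor, so believes : ((t→t)→(e→e)).

((t→t)→(e→e))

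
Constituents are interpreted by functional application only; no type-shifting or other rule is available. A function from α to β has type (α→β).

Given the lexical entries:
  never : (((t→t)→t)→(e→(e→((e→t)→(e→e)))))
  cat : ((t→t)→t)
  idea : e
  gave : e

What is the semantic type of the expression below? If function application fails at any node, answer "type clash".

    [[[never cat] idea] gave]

At [never cat], never : (((t→t)→t)→(e→(e→((e→t)→(e→e))))) takes cat : ((t→t)→t), giving (e→(e→((e→t)→(e→e)))).
At [[never cat] idea], [never cat] : (e→(e→((e→t)→(e→e)))) takes idea : e, giving (e→((e→t)→(e→e))).
At [[[never cat] idea] gave], [[never cat] idea] : (e→((e→t)→(e→e))) takes gave : e, giving ((e→t)→(e→e)).

((e→t)→(e→e))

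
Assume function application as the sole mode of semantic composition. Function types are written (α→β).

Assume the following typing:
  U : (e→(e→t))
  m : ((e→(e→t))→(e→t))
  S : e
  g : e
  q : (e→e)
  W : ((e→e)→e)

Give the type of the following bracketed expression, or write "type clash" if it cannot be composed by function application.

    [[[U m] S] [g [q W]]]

type clash

[U m] — m of type ((e→(e→t))→(e→t)) combines with U of type (e→(e→t)): type (e→t).
[[U m] S] — [U m] of type (e→t) combines with S of type e: type t.
[q W] — W of type ((e→e)→e) combines with q of type (e→e): type e.
At [g [q W]]: neither e nor e can take the other as argument; the node is ill-typed.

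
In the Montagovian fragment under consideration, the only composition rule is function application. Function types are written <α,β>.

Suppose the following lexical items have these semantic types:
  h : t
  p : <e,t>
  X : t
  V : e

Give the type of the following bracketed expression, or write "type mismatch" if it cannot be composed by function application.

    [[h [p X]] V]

type mismatch

[p X]: <e,t> and t cannot combine by function application — type clash.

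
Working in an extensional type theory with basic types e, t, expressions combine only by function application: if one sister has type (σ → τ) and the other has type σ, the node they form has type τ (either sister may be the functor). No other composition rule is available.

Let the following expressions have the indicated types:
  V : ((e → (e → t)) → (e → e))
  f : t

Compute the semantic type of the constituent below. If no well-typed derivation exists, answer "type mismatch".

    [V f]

[V f]: ((e → (e → t)) → (e → e)) and t cannot combine by function application — type clash.

type mismatch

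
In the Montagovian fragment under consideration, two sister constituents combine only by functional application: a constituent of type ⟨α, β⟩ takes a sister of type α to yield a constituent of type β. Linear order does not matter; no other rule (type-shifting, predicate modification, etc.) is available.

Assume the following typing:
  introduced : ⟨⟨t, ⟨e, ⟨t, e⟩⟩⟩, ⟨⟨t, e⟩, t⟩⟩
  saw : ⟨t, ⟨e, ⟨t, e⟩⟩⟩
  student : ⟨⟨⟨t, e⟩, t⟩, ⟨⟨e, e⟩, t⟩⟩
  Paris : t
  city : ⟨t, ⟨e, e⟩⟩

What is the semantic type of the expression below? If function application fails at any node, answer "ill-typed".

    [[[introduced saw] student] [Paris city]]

t

[introduced saw]: functor introduced : ⟨⟨t, ⟨e, ⟨t, e⟩⟩⟩, ⟨⟨t, e⟩, t⟩⟩, argument saw : ⟨t, ⟨e, ⟨t, e⟩⟩⟩; result ⟨⟨t, e⟩, t⟩.
[[introduced saw] student]: functor student : ⟨⟨⟨t, e⟩, t⟩, ⟨⟨e, e⟩, t⟩⟩, argument [introduced saw] : ⟨⟨t, e⟩, t⟩; result ⟨⟨e, e⟩, t⟩.
[Paris city]: functor city : ⟨t, ⟨e, e⟩⟩, argument Paris : t; result ⟨e, e⟩.
[[[introduced saw] student] [Paris city]]: functor [[introduced saw] student] : ⟨⟨e, e⟩, t⟩, argument [Paris city] : ⟨e, e⟩; result t.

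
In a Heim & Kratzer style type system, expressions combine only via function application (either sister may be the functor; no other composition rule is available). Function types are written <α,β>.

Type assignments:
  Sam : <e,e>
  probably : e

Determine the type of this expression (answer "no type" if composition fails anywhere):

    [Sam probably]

e

[Sam probably]: functor Sam : <e,e>, argument probably : e; result e.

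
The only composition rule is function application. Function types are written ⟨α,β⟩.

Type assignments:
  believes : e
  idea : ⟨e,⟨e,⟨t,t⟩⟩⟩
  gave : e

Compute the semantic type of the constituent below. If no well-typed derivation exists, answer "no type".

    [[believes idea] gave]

[believes idea]: idea is ⟨e,⟨e,⟨t,t⟩⟩⟩, believes is e; result ⟨e,⟨t,t⟩⟩.
[[believes idea] gave]: [believes idea] is ⟨e,⟨t,t⟩⟩, gave is e; result ⟨t,t⟩.

⟨t,t⟩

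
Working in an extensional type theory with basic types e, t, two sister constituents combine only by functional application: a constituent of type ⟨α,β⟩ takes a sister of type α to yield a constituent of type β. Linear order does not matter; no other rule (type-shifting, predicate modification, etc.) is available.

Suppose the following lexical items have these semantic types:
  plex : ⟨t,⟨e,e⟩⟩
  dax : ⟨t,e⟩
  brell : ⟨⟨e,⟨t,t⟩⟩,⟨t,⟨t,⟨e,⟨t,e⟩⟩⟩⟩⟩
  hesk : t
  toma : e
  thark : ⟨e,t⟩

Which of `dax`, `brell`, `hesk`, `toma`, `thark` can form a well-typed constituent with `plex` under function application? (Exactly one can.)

dax : ⟨t,e⟩ — does not combine with plex.
brell : ⟨⟨e,⟨t,t⟩⟩,⟨t,⟨t,⟨e,⟨t,e⟩⟩⟩⟩⟩ — does not combine with plex.
hesk — combines: plex : ⟨t,⟨e,e⟩⟩ takes hesk : t as argument, giving ⟨e,e⟩.
toma : e — does not combine with plex.
thark : ⟨e,t⟩ — does not combine with plex.

hesk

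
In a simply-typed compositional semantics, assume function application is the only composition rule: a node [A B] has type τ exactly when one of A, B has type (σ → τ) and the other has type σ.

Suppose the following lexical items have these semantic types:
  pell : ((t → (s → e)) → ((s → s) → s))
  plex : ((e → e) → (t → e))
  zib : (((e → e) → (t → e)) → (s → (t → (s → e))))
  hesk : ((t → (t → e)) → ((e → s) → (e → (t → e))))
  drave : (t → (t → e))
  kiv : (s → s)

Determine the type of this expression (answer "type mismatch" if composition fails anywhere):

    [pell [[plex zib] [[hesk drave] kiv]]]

type mismatch

At [plex zib], zib : (((e → e) → (t → e)) → (s → (t → (s → e)))) takes plex : ((e → e) → (t → e)), giving (s → (t → (s → e))).
At [hesk drave], hesk : ((t → (t → e)) → ((e → s) → (e → (t → e)))) takes drave : (t → (t → e)), giving ((e → s) → (e → (t → e))).
[[hesk drave] kiv]: ((e → s) → (e → (t → e))) and (s → s) cannot combine by function application — type clash.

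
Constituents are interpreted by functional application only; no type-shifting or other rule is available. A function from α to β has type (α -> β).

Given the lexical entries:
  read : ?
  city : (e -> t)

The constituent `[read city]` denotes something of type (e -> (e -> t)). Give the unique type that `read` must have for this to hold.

((e -> t) -> (e -> (e -> t)))

[read city] must have type (e -> (e -> t)). The sister city has type (e -> t); that is not a function onto (e -> (e -> t)), so read must be the functor, of type ((e -> t) -> (e -> (e -> t))).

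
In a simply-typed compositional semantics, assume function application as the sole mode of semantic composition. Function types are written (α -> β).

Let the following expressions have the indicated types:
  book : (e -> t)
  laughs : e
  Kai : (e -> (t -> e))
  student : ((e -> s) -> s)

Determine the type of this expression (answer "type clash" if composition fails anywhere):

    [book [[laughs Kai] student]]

type clash

At [laughs Kai], Kai : (e -> (t -> e)) takes laughs : e, giving (t -> e).
[[laughs Kai] student]: (t -> e) and ((e -> s) -> s) cannot combine by function application — type clash.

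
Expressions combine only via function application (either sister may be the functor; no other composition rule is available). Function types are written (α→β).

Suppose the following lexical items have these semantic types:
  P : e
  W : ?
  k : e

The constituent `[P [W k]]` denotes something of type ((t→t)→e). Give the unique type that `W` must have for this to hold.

[P [W k]] must have type ((t→t)→e). The sister P has type e; that is not a function onto ((t→t)→e), so [W k] must be the functor, of type (e→((t→t)→e)).
[W k] must have type (e→((t→t)→e)). The sister k has type e; that is not a function onto (e→((t→t)→e)), so W must be the functor, of type (e→(e→((t→t)→e))).

(e→(e→((t→t)→e)))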